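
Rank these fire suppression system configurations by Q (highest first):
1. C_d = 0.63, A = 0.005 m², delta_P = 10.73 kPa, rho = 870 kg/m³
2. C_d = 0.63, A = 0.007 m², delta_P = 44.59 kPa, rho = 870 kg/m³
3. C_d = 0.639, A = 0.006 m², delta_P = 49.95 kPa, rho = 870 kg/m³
Case 1: Q = 15.64 L/s
Case 2: Q = 44.65 L/s
Case 3: Q = 41.08 L/s
Ranking (highest first): 2, 3, 1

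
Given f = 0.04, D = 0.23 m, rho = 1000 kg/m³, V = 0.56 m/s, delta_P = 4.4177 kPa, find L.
Formula: \Delta P = f \frac{L}{D} \frac{\rho V^2}{2}
Substituting knowns: 4.4177 = 0.04·(L/0.23)·0.5·1000·0.56²/1000
Solving for L: L = (4.4177·1000)·0.23/(0.04·0.5·1000·0.56²) = 162 m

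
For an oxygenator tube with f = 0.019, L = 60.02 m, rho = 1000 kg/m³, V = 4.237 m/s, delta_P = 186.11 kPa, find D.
Formula: \Delta P = f \frac{L}{D} \frac{\rho V^2}{2}
Substituting knowns: 186.11 = 0.019·(60.02/D)·0.5·1000·4.237²/1000
Solving for D: D = 0.019·60.02·0.5·1000·4.237²/(186.11·1000) = 0.055 m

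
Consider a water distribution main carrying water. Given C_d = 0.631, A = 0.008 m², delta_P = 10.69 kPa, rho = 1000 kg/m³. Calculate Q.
Formula: Q = C_d A \sqrt{\frac{2 \Delta P}{\rho}}
Q = 0.631·0.008·√(2·(10.69·1000)/1000)·1000 = 23.34 L/s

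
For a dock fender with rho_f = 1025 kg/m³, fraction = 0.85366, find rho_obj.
Formula: f_{sub} = \frac{\rho_{obj}}{\rho_f}
Substituting knowns: 0.85366 = rho_obj/1025
Solving for rho_obj: rho_obj = 0.85366·1025 = 875 kg/m³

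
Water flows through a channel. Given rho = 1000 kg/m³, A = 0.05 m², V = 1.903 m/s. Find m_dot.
Formula: \dot{m} = \rho A V
m_dot = 1000·0.05·1.903 = 95.15 kg/s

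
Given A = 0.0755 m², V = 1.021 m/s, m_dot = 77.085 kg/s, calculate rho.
Formula: \dot{m} = \rho A V
Substituting knowns: 77.085 = rho·0.0755·1.021
Solving for rho: rho = 77.085/(0.0755·1.021) = 1000 kg/m³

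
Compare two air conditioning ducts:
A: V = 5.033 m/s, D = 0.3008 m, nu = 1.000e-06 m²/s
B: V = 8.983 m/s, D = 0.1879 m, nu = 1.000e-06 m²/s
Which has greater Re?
Re(A) = 1.514e+06, Re(B) = 1.688e+06. Answer: B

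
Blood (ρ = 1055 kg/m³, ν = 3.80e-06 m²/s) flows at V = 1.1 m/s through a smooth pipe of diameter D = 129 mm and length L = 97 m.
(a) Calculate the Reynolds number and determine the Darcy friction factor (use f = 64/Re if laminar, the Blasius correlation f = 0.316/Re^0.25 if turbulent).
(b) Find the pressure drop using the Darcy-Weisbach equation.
(a) Re = V·D/ν = 1.1·0.129/3.80e-06 = 37342 → turbulent (Re > 4000); f = 0.316/Re^0.25 = 0.316/37342^0.25 = 0.022732
(b) Darcy-Weisbach: ΔP = f·(L/D)·½ρV²/1000 = 0.022732·(97/0.129)·½·1055·1.1²/1000 = 10.91 kPa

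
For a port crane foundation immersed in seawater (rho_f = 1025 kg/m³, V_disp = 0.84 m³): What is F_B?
Formula: F_B = \rho_f g V_{disp}
F_B = 1025·9.81·0.84 = 8446 N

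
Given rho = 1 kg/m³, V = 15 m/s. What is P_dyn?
Formula: P_{dyn} = \frac{1}{2} \rho V^2
P_dyn = 0.5·1·15²/1000 = 0.1125 kPa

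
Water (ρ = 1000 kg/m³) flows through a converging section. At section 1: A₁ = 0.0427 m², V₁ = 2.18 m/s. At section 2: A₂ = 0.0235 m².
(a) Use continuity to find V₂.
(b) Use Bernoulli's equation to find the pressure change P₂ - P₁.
(a) Continuity: A₁V₁=A₂V₂ -> V₂=A₁V₁/A₂=0.0427*2.18/0.0235=3.96 m/s
(b) Bernoulli: P₂-P₁=0.5*rho*(V₁^2-V₂^2)/1000=0.5*1000*(2.18^2-3.96^2)/1000=-5.465 kPa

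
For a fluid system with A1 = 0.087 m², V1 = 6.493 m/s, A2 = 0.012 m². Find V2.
Formula: V_2 = \frac{A_1 V_1}{A_2}
V2 = 0.087·6.493/0.012 = 47.07 m/s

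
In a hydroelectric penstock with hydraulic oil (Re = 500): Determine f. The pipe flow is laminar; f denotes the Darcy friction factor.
Formula: f = \frac{64}{Re}
f = 64/500 = 0.128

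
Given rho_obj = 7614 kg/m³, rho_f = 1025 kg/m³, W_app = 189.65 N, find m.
Formula: W_{app} = mg\left(1 - \frac{\rho_f}{\rho_{obj}}\right)
Substituting knowns: 189.65 = m·9.81·(1 − 1025/7614)
Solving for m: m = 189.65/(9.81·(1 − 1025/7614)) = 22.34 kg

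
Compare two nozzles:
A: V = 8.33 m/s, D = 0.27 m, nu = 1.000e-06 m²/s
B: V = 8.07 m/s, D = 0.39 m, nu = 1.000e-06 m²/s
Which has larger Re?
Re(A) = 2.249e+06, Re(B) = 3.147e+06. Answer: B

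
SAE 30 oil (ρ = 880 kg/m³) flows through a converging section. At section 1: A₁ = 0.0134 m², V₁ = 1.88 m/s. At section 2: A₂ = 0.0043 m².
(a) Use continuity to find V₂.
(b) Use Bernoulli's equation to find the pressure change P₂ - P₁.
(a) Continuity: A₁V₁=A₂V₂ -> V₂=A₁V₁/A₂=0.0134*1.88/0.0043=5.86 m/s
(b) Bernoulli: P₂-P₁=0.5*rho*(V₁^2-V₂^2)/1000=0.5*880*(1.88^2-5.86^2)/1000=-13.55 kPa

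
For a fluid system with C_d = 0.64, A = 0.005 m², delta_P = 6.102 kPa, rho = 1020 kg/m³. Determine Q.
Formula: Q = C_d A \sqrt{\frac{2 \Delta P}{\rho}}
Q = 0.64·0.005·√(2·(6.102·1000)/1020)·1000 = 11.07 L/s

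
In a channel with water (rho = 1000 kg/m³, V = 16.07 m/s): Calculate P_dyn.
Formula: P_{dyn} = \frac{1}{2} \rho V^2
P_dyn = 0.5·1000·16.07²/1000 = 129.1 kPa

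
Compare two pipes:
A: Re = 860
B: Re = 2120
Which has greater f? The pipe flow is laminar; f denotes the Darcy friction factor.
f(A) = 0.07442, f(B) = 0.03019. Answer: A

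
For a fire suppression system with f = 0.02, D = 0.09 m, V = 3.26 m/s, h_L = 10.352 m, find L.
Formula: h_L = f \frac{L}{D} \frac{V^2}{2g}
Substituting knowns: 10.352 = 0.02·(L/0.09)·3.26²/(2·9.81)
Solving for L: L = 10.352·2·9.81·0.09/(0.02·3.26²) = 86 m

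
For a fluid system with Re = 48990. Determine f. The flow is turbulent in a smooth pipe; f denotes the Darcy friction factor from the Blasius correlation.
Formula: f = \frac{0.316}{Re^{0.25}}
f = 0.316/48990^0.25 = 0.02124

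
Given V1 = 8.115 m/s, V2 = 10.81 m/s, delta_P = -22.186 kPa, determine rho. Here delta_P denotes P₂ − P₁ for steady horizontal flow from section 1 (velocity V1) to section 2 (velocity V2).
Formula: \Delta P = \frac{1}{2} \rho (V_1^2 - V_2^2)
Substituting knowns: -22.186 = 0.5·rho·(8.115² − 10.81²)/1000
Solving for rho: rho = 2·(-22.186·1000)/(8.115² − 10.81²) = 870 kg/m³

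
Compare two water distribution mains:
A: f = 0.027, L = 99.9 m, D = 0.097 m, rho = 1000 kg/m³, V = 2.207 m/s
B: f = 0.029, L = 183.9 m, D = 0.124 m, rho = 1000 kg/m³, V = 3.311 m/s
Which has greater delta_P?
delta_P(A) = 67.72 kPa, delta_P(B) = 235.7 kPa. Answer: B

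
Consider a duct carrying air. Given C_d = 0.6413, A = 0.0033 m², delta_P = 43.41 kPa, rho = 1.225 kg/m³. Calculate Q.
Formula: Q = C_d A \sqrt{\frac{2 \Delta P}{\rho}}
Q = 0.6413·0.0033·√(2·(43.41·1000)/1.225)·1000 = 563.4 L/s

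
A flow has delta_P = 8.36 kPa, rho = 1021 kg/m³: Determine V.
Formula: V = \sqrt{\frac{2 \Delta P}{\rho}}
V = √(2·(8.36·1000)/1021) = 4.047 m/s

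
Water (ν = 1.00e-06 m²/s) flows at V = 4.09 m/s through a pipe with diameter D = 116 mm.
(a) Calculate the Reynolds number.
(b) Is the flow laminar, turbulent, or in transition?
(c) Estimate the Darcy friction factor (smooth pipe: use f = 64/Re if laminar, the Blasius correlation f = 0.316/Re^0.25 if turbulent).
(a) Re = V·D/ν = 4.09·0.116/1.00e-06 = 474440
(b) Flow regime: turbulent (Re > 4000)
(c) Friction factor: f = 0.316/Re^0.25 = 0.316/474440^0.25 = 0.01204 (Blasius is strictly valid for Re ≲ 1e5; used here as the smooth-pipe estimate the problem specifies)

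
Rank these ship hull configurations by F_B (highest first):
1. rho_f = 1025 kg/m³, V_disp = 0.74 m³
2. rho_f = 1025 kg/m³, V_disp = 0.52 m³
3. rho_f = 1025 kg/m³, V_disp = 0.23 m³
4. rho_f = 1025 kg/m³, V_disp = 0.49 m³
Case 1: F_B = 7441 N
Case 2: F_B = 5229 N
Case 3: F_B = 2313 N
Case 4: F_B = 4927 N
Ranking (highest first): 1, 2, 4, 3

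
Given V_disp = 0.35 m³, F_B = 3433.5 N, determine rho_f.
Formula: F_B = \rho_f g V_{disp}
Substituting knowns: 3433.5 = rho_f·9.81·0.35
Solving for rho_f: rho_f = 3433.5/(9.81·0.35) = 1000 kg/m³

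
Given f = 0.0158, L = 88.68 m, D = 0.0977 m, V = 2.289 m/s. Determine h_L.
Formula: h_L = f \frac{L}{D} \frac{V^2}{2g}
h_L = 0.0158·(88.68/0.0977)·2.289²/(2·9.81) = 3.83 m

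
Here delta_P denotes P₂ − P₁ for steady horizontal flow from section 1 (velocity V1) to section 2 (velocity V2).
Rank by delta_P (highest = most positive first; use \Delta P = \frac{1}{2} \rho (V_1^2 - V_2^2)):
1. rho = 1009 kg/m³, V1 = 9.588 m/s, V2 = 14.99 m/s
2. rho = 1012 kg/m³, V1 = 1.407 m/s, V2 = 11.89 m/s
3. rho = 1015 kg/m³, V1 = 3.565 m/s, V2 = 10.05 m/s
Case 1: delta_P = -66.98 kPa
Case 2: delta_P = -70.53 kPa
Case 3: delta_P = -44.81 kPa
Ranking (highest first): 3, 1, 2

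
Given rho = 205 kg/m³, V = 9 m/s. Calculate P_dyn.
Formula: P_{dyn} = \frac{1}{2} \rho V^2
P_dyn = 0.5·205·9²/1000 = 8.303 kPa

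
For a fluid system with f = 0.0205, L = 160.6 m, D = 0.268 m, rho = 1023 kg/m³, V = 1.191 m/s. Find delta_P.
Formula: \Delta P = f \frac{L}{D} \frac{\rho V^2}{2}
delta_P = 0.0205·(160.6/0.268)·0.5·1023·1.191²/1000 = 8.913 kPa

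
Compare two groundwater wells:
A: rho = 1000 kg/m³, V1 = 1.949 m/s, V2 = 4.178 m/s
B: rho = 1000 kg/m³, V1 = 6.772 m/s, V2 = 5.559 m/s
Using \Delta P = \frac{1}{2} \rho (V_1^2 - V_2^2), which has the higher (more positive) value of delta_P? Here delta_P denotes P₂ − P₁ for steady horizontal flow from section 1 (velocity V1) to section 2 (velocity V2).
delta_P(A) = -6.829 kPa, delta_P(B) = 7.479 kPa. Answer: B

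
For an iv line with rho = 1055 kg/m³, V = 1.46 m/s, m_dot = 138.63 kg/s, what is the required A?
Formula: \dot{m} = \rho A V
Substituting knowns: 138.63 = 1055·A·1.46
Solving for A: A = 138.63/(1055·1.46) = 0.09 m²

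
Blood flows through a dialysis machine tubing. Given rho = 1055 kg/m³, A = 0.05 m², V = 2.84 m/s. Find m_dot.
Formula: \dot{m} = \rho A V
m_dot = 1055·0.05·2.84 = 149.8 kg/s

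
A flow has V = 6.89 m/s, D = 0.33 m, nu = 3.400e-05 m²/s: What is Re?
Formula: Re = \frac{V D}{\nu}
Re = 6.89·0.33/3.400e-05 = 66874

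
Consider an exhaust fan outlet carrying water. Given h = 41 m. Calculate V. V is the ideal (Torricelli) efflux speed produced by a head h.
Formula: V = \sqrt{2 g h}
V = √(2·9.81·41) = 28.36 m/s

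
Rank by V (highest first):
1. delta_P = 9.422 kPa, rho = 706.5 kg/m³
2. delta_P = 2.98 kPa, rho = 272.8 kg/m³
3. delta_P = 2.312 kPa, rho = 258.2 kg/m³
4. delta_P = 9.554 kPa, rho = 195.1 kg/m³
Case 1: V = 5.165 m/s
Case 2: V = 4.674 m/s
Case 3: V = 4.232 m/s
Case 4: V = 9.896 m/s
Ranking (highest first): 4, 1, 2, 3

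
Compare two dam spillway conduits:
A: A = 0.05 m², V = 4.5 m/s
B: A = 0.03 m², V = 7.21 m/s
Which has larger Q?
Q(A) = 225 L/s, Q(B) = 216.3 L/s. Answer: A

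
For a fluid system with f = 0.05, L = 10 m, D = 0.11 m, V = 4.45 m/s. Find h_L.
Formula: h_L = f \frac{L}{D} \frac{V^2}{2g}
h_L = 0.05·(10/0.11)·4.45²/(2·9.81) = 4.588 m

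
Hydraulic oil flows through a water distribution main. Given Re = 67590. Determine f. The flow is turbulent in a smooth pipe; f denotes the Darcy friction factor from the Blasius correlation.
Formula: f = \frac{0.316}{Re^{0.25}}
f = 0.316/67590^0.25 = 0.0196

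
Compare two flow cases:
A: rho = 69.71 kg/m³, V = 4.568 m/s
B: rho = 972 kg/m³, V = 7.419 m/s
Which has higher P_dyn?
P_dyn(A) = 0.7273 kPa, P_dyn(B) = 26.75 kPa. Answer: B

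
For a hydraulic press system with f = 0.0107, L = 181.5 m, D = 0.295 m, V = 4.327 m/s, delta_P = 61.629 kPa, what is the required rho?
Formula: \Delta P = f \frac{L}{D} \frac{\rho V^2}{2}
Substituting knowns: 61.629 = 0.0107·(181.5/0.295)·0.5·rho·4.327²/1000
Solving for rho: rho = (61.629·1000)/(0.0107·(181.5/0.295)·0.5·4.327²) = 1000 kg/m³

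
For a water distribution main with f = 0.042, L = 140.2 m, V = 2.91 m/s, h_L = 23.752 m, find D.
Formula: h_L = f \frac{L}{D} \frac{V^2}{2g}
Substituting knowns: 23.752 = 0.042·(140.2/D)·2.91²/(2·9.81)
Solving for D: D = 0.042·140.2·2.91²/(2·9.81·23.752) = 0.107 m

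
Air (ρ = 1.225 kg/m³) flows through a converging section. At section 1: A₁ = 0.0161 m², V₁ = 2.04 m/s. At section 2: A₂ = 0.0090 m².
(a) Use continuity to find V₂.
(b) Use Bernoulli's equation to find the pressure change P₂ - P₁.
(a) Continuity: A₁V₁=A₂V₂ -> V₂=A₁V₁/A₂=0.0161*2.04/0.0090=3.65 m/s
(b) Bernoulli: P₂-P₁=0.5*rho*(V₁^2-V₂^2)/1000=0.5*1.225*(2.04^2-3.65^2)/1000=-0.005611 kPa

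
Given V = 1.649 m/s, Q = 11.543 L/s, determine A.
Formula: Q = A V
Substituting knowns: 11.543 = A·1.649·1000
Solving for A: A = (11.543/1000)/1.649 = 0.007 m²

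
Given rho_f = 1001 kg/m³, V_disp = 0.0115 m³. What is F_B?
Formula: F_B = \rho_f g V_{disp}
F_B = 1001·9.81·0.0115 = 112.9 N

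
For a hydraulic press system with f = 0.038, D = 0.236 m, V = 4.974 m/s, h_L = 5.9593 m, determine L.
Formula: h_L = f \frac{L}{D} \frac{V^2}{2g}
Substituting knowns: 5.9593 = 0.038·(L/0.236)·4.974²/(2·9.81)
Solving for L: L = 5.9593·2·9.81·0.236/(0.038·4.974²) = 29.35 m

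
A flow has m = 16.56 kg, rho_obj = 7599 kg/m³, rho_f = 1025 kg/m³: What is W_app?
Formula: W_{app} = mg\left(1 - \frac{\rho_f}{\rho_{obj}}\right)
W_app = 16.56·9.81·(1 − 1025/7599) = 140.5 N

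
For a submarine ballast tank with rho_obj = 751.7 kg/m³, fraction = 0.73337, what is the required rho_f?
Formula: f_{sub} = \frac{\rho_{obj}}{\rho_f}
Substituting knowns: 0.73337 = 751.7/rho_f
Solving for rho_f: rho_f = 751.7/0.73337 = 1025 kg/m³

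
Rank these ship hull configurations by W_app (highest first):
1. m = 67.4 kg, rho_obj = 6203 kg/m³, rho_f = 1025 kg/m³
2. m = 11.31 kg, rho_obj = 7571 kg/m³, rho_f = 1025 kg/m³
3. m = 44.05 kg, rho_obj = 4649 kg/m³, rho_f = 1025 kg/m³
Case 1: W_app = 551.9 N
Case 2: W_app = 95.93 N
Case 3: W_app = 336.9 N
Ranking (highest first): 1, 3, 2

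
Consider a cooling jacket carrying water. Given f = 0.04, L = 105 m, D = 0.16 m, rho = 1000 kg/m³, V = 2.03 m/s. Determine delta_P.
Formula: \Delta P = f \frac{L}{D} \frac{\rho V^2}{2}
delta_P = 0.04·(105/0.16)·0.5·1000·2.03²/1000 = 54.09 kPa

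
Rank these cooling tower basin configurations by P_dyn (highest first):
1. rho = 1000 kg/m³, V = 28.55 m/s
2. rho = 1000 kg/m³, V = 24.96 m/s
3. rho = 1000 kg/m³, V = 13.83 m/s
Case 1: P_dyn = 407.6 kPa
Case 2: P_dyn = 311.5 kPa
Case 3: P_dyn = 95.63 kPa
Ranking (highest first): 1, 2, 3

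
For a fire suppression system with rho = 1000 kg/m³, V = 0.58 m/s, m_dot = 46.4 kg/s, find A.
Formula: \dot{m} = \rho A V
Substituting knowns: 46.4 = 1000·A·0.58
Solving for A: A = 46.4/(1000·0.58) = 0.08 m²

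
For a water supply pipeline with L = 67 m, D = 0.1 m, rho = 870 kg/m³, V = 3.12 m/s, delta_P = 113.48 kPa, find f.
Formula: \Delta P = f \frac{L}{D} \frac{\rho V^2}{2}
Substituting knowns: 113.48 = f·(67/0.1)·0.5·870·3.12²/1000
Solving for f: f = (113.48·1000)/((67/0.1)·0.5·870·3.12²) = 0.04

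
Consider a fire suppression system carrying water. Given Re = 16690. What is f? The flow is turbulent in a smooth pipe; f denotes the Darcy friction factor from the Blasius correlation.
Formula: f = \frac{0.316}{Re^{0.25}}
f = 0.316/16690^0.25 = 0.0278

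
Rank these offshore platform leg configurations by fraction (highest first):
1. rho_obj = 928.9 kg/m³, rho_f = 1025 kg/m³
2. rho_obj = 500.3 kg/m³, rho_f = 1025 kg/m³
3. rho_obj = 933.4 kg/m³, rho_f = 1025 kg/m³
Case 1: fraction = 0.9062
Case 2: fraction = 0.4881
Case 3: fraction = 0.9106
Ranking (highest first): 3, 1, 2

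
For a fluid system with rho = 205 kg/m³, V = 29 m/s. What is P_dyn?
Formula: P_{dyn} = \frac{1}{2} \rho V^2
P_dyn = 0.5·205·29²/1000 = 86.2 kPa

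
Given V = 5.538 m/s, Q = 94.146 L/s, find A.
Formula: Q = A V
Substituting knowns: 94.146 = A·5.538·1000
Solving for A: A = (94.146/1000)/5.538 = 0.017 m²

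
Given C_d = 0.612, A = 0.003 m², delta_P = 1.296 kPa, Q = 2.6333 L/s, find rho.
Formula: Q = C_d A \sqrt{\frac{2 \Delta P}{\rho}}
Substituting knowns: 2.6333 = 0.612·0.003·√(2·(1.296·1000)/rho)·1000
Solving for rho: rho = 2·(1.296·1000)/((2.6333/1000)/(0.612·0.003))² = 1260 kg/m³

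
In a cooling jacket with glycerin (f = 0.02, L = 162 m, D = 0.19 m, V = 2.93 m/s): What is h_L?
Formula: h_L = f \frac{L}{D} \frac{V^2}{2g}
h_L = 0.02·(162/0.19)·2.93²/(2·9.81) = 7.462 m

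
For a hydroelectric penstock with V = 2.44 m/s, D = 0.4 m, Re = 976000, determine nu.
Formula: Re = \frac{V D}{\nu}
Substituting knowns: 976000 = 2.44·0.4/nu
Solving for nu: nu = 2.44·0.4/976000 = 1.000e-06 m²/s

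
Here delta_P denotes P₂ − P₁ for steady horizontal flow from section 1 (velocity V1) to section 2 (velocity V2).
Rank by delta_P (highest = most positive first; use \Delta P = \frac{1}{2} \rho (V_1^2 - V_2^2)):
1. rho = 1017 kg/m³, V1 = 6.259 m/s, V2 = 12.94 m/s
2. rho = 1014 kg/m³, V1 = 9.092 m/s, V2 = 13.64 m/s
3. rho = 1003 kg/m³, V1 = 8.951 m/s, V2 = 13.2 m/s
Case 1: delta_P = -65.22 kPa
Case 2: delta_P = -52.42 kPa
Case 3: delta_P = -47.2 kPa
Ranking (highest first): 3, 2, 1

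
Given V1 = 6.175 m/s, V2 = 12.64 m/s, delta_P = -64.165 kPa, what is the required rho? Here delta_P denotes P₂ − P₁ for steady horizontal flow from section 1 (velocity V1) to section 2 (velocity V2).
Formula: \Delta P = \frac{1}{2} \rho (V_1^2 - V_2^2)
Substituting knowns: -64.165 = 0.5·rho·(6.175² − 12.64²)/1000
Solving for rho: rho = 2·(-64.165·1000)/(6.175² − 12.64²) = 1055 kg/m³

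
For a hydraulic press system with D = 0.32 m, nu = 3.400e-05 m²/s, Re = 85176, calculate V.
Formula: Re = \frac{V D}{\nu}
Substituting knowns: 85176 = V·0.32/3.400e-05
Solving for V: V = 85176·3.400e-05/0.32 = 9.05 m/s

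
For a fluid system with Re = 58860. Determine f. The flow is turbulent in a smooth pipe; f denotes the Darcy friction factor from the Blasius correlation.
Formula: f = \frac{0.316}{Re^{0.25}}
f = 0.316/58860^0.25 = 0.02029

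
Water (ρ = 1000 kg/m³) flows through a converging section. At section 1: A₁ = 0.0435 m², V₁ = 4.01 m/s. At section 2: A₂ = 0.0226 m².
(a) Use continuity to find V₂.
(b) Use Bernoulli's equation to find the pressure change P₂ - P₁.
(a) Continuity: A₁V₁=A₂V₂ -> V₂=A₁V₁/A₂=0.0435*4.01/0.0226=7.72 m/s
(b) Bernoulli: P₂-P₁=0.5*rho*(V₁^2-V₂^2)/1000=0.5*1000*(4.01^2-7.72^2)/1000=-21.76 kPa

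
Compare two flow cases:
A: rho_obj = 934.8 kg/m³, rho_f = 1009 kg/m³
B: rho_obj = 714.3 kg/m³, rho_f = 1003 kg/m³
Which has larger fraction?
fraction(A) = 0.9265, fraction(B) = 0.7122. Answer: A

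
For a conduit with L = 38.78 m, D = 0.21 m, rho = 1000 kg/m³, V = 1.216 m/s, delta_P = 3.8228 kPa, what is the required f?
Formula: \Delta P = f \frac{L}{D} \frac{\rho V^2}{2}
Substituting knowns: 3.8228 = f·(38.78/0.21)·0.5·1000·1.216²/1000
Solving for f: f = (3.8228·1000)/((38.78/0.21)·0.5·1000·1.216²) = 0.028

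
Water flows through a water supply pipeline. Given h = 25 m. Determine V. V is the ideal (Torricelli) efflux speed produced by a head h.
Formula: V = \sqrt{2 g h}
V = √(2·9.81·25) = 22.15 m/s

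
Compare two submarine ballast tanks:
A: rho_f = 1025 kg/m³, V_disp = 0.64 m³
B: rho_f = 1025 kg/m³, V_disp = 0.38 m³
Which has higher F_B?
F_B(A) = 6435 N, F_B(B) = 3821 N. Answer: A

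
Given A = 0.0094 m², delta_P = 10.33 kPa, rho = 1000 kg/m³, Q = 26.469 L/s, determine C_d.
Formula: Q = C_d A \sqrt{\frac{2 \Delta P}{\rho}}
Substituting knowns: 26.469 = C_d·0.0094·√(2·(10.33·1000)/1000)·1000
Solving for C_d: C_d = (26.469/1000)/(0.0094·√(2·(10.33·1000)/1000)) = 0.6195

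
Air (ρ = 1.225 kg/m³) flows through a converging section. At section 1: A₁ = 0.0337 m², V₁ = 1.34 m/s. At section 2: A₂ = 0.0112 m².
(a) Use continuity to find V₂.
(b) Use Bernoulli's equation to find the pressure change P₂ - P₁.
(a) Continuity: A₁V₁=A₂V₂ -> V₂=A₁V₁/A₂=0.0337*1.34/0.0112=4.03 m/s
(b) Bernoulli: P₂-P₁=0.5*rho*(V₁^2-V₂^2)/1000=0.5*1.225*(1.34^2-4.03^2)/1000=-0.008848 kPa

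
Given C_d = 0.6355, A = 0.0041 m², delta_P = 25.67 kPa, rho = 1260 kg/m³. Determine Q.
Formula: Q = C_d A \sqrt{\frac{2 \Delta P}{\rho}}
Q = 0.6355·0.0041·√(2·(25.67·1000)/1260)·1000 = 16.63 L/s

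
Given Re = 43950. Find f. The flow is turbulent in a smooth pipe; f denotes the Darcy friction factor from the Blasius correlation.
Formula: f = \frac{0.316}{Re^{0.25}}
f = 0.316/43950^0.25 = 0.02182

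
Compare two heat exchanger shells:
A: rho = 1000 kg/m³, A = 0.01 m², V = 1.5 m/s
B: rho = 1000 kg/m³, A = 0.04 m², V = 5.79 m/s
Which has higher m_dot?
m_dot(A) = 15 kg/s, m_dot(B) = 231.6 kg/s. Answer: B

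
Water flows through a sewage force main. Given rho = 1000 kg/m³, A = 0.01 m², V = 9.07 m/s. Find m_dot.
Formula: \dot{m} = \rho A V
m_dot = 1000·0.01·9.07 = 90.7 kg/s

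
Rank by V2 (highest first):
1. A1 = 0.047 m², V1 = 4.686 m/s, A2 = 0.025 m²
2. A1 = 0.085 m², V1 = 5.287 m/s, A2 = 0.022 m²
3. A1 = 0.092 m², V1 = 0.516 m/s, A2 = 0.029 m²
Case 1: V2 = 8.81 m/s
Case 2: V2 = 20.43 m/s
Case 3: V2 = 1.637 m/s
Ranking (highest first): 2, 1, 3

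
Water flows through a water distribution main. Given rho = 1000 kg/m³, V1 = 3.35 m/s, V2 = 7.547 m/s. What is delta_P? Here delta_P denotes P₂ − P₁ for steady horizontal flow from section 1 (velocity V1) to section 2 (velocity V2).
Formula: \Delta P = \frac{1}{2} \rho (V_1^2 - V_2^2)
delta_P = 0.5·1000·(3.35² − 7.547²)/1000 = -22.87 kPa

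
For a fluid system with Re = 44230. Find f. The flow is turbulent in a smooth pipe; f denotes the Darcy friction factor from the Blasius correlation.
Formula: f = \frac{0.316}{Re^{0.25}}
f = 0.316/44230^0.25 = 0.02179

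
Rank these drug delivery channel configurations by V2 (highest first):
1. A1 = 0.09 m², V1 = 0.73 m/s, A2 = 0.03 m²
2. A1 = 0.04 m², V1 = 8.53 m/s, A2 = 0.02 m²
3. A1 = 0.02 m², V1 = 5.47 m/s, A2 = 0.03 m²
Case 1: V2 = 2.19 m/s
Case 2: V2 = 17.06 m/s
Case 3: V2 = 3.647 m/s
Ranking (highest first): 2, 3, 1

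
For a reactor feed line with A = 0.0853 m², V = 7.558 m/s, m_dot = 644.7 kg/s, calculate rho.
Formula: \dot{m} = \rho A V
Substituting knowns: 644.7 = rho·0.0853·7.558
Solving for rho: rho = 644.7/(0.0853·7.558) = 1000 kg/m³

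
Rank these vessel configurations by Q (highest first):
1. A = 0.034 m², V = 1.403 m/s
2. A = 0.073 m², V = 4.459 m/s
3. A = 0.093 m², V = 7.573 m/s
Case 1: Q = 47.7 L/s
Case 2: Q = 325.5 L/s
Case 3: Q = 704.3 L/s
Ranking (highest first): 3, 2, 1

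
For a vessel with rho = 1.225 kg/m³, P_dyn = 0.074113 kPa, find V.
Formula: P_{dyn} = \frac{1}{2} \rho V^2
Substituting knowns: 0.074113 = 0.5·1.225·V²/1000
Solving for V: V = √(2·(0.074113·1000)/1.225) = 11 m/s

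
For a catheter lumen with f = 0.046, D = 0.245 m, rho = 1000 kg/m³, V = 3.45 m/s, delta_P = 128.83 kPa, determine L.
Formula: \Delta P = f \frac{L}{D} \frac{\rho V^2}{2}
Substituting knowns: 128.83 = 0.046·(L/0.245)·0.5·1000·3.45²/1000
Solving for L: L = (128.83·1000)·0.245/(0.046·0.5·1000·3.45²) = 115.3 m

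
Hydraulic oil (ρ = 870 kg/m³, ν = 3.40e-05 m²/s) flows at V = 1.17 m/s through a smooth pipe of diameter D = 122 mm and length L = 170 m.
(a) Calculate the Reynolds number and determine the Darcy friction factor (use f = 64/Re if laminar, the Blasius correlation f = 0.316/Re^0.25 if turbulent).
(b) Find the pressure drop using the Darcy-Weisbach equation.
(a) Re = V·D/ν = 1.17·0.122/3.40e-05 = 4198.2 → turbulent (Re > 4000); f = 0.316/Re^0.25 = 0.316/4198.2^0.25 = 0.039257
(b) Darcy-Weisbach: ΔP = f·(L/D)·½ρV²/1000 = 0.039257·(170/0.122)·½·870·1.17²/1000 = 32.57 kPa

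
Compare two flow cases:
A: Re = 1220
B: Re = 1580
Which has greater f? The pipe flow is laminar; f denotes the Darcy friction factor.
f(A) = 0.05246, f(B) = 0.04051. Answer: A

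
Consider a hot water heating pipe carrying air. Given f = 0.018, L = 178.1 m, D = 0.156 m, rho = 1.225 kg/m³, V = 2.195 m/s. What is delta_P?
Formula: \Delta P = f \frac{L}{D} \frac{\rho V^2}{2}
delta_P = 0.018·(178.1/0.156)·0.5·1.225·2.195²/1000 = 0.06064 kPa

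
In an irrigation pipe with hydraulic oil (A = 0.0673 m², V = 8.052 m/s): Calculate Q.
Formula: Q = A V
Q = 0.0673·8.052·1000 = 541.9 L/s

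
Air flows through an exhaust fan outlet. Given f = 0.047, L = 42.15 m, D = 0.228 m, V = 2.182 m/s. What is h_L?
Formula: h_L = f \frac{L}{D} \frac{V^2}{2g}
h_L = 0.047·(42.15/0.228)·2.182²/(2·9.81) = 2.108 m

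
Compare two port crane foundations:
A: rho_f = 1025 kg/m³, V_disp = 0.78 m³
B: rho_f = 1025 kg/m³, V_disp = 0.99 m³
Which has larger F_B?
F_B(A) = 7843 N, F_B(B) = 9955 N. Answer: B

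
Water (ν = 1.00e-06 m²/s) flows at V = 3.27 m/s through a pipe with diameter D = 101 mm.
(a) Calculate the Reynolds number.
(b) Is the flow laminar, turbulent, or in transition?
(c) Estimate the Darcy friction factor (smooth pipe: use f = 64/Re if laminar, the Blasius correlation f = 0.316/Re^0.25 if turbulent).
(a) Re = V·D/ν = 3.27·0.101/1.00e-06 = 330270
(b) Flow regime: turbulent (Re > 4000)
(c) Friction factor: f = 0.316/Re^0.25 = 0.316/330270^0.25 = 0.01318 (Blasius is strictly valid for Re ≲ 1e5; used here as the smooth-pipe estimate the problem specifies)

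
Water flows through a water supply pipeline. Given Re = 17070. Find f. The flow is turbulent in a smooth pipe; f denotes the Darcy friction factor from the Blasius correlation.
Formula: f = \frac{0.316}{Re^{0.25}}
f = 0.316/17070^0.25 = 0.02765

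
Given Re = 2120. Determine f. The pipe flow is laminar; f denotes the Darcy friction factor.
Formula: f = \frac{64}{Re}
f = 64/2120 = 0.03019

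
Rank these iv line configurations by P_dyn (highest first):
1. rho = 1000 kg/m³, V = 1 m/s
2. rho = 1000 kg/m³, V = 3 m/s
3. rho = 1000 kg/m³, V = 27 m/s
Case 1: P_dyn = 0.5 kPa
Case 2: P_dyn = 4.5 kPa
Case 3: P_dyn = 364.5 kPa
Ranking (highest first): 3, 2, 1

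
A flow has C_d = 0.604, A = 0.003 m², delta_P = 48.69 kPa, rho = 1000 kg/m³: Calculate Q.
Formula: Q = C_d A \sqrt{\frac{2 \Delta P}{\rho}}
Q = 0.604·0.003·√(2·(48.69·1000)/1000)·1000 = 17.88 L/s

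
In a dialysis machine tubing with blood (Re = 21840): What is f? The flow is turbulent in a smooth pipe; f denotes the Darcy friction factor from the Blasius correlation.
Formula: f = \frac{0.316}{Re^{0.25}}
f = 0.316/21840^0.25 = 0.02599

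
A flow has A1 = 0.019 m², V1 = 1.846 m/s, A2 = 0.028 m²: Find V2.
Formula: V_2 = \frac{A_1 V_1}{A_2}
V2 = 0.019·1.846/0.028 = 1.253 m/s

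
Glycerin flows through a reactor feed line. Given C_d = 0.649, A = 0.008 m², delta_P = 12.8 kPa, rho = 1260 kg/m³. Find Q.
Formula: Q = C_d A \sqrt{\frac{2 \Delta P}{\rho}}
Q = 0.649·0.008·√(2·(12.8·1000)/1260)·1000 = 23.4 L/s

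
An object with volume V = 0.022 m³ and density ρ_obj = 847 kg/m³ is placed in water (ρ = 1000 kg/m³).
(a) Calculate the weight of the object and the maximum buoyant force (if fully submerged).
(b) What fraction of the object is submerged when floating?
(a) W=rho_obj*g*V=847*9.81*0.022=182.8 N; F_B(max)=rho*g*V=1000*9.81*0.022=215.8 N
(b) Floating fraction=rho_obj/rho=847/1000=0.847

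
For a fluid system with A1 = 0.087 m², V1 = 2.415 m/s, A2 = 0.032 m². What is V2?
Formula: V_2 = \frac{A_1 V_1}{A_2}
V2 = 0.087·2.415/0.032 = 6.566 m/s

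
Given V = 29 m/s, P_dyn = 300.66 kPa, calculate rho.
Formula: P_{dyn} = \frac{1}{2} \rho V^2
Substituting knowns: 300.66 = 0.5·rho·29²/1000
Solving for rho: rho = 2·(300.66·1000)/29² = 715 kg/m³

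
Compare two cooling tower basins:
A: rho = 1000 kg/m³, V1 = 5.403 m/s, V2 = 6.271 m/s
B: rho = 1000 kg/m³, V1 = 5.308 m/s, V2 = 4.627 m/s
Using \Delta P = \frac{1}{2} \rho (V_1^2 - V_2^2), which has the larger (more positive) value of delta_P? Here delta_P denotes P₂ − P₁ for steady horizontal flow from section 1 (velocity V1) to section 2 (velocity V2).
delta_P(A) = -5.067 kPa, delta_P(B) = 3.383 kPa. Answer: B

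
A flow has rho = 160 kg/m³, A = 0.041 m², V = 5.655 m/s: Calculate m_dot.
Formula: \dot{m} = \rho A V
m_dot = 160·0.041·5.655 = 37.1 kg/s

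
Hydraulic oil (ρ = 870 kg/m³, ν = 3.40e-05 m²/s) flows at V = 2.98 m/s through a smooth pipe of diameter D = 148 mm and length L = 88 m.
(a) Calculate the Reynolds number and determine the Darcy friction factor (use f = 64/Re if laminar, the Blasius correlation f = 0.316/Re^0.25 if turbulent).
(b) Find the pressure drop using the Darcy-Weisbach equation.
(a) Re = V·D/ν = 2.98·0.148/3.40e-05 = 12972 → turbulent (Re > 4000); f = 0.316/Re^0.25 = 0.316/12972^0.25 = 0.02961
(b) Darcy-Weisbach: ΔP = f·(L/D)·½ρV²/1000 = 0.02961·(88/0.148)·½·870·2.98²/1000 = 68.01 kPa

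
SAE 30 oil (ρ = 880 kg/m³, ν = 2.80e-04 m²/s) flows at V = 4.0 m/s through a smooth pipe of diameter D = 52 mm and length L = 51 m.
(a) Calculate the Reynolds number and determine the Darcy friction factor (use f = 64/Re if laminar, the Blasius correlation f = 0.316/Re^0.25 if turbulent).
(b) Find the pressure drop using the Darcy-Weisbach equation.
(a) Re = V·D/ν = 4.0·0.052/2.80e-04 = 742.86 → laminar (Re < 2300); f = 64/Re = 64/742.86 = 0.086154
(b) Darcy-Weisbach: ΔP = f·(L/D)·½ρV²/1000 = 0.086154·(51/0.052)·½·880·4.0²/1000 = 594.9 kPa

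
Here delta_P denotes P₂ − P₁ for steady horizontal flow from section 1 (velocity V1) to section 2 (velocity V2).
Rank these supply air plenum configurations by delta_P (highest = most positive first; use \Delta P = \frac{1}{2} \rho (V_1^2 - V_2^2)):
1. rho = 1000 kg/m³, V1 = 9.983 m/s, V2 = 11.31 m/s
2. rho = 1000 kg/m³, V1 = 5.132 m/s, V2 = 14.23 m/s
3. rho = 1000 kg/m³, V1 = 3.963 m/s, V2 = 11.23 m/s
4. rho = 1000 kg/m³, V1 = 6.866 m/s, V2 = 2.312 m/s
Case 1: delta_P = -14.13 kPa
Case 2: delta_P = -88.08 kPa
Case 3: delta_P = -55.2 kPa
Case 4: delta_P = 20.9 kPa
Ranking (highest first): 4, 1, 3, 2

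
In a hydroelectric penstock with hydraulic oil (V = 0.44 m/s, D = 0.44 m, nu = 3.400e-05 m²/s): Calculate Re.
Formula: Re = \frac{V D}{\nu}
Re = 0.44·0.44/3.400e-05 = 5694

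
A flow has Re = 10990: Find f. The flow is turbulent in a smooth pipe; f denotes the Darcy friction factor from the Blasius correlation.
Formula: f = \frac{0.316}{Re^{0.25}}
f = 0.316/10990^0.25 = 0.03086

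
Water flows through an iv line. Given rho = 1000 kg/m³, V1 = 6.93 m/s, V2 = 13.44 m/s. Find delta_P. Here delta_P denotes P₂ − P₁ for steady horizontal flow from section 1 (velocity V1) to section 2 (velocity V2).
Formula: \Delta P = \frac{1}{2} \rho (V_1^2 - V_2^2)
delta_P = 0.5·1000·(6.93² − 13.44²)/1000 = -66.3 kPa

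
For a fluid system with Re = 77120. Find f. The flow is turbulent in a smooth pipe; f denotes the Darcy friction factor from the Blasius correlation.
Formula: f = \frac{0.316}{Re^{0.25}}
f = 0.316/77120^0.25 = 0.01896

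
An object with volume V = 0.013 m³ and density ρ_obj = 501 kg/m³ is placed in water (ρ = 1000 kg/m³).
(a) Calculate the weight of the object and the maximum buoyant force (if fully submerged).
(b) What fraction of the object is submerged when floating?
(a) W=rho_obj*g*V=501*9.81*0.013=63.9 N; F_B(max)=rho*g*V=1000*9.81*0.013=127.5 N
(b) Floating fraction=rho_obj/rho=501/1000=0.501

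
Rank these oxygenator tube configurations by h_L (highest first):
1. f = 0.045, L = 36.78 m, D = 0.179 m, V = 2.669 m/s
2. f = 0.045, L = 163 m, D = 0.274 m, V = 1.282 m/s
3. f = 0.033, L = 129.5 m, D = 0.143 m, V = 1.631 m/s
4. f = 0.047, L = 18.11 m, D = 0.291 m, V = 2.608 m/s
Case 1: h_L = 3.357 m
Case 2: h_L = 2.242 m
Case 3: h_L = 4.052 m
Case 4: h_L = 1.014 m
Ranking (highest first): 3, 1, 2, 4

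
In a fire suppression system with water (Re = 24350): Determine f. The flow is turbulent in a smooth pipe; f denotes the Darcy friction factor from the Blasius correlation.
Formula: f = \frac{0.316}{Re^{0.25}}
f = 0.316/24350^0.25 = 0.0253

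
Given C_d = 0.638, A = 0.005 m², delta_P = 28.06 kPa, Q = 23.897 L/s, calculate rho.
Formula: Q = C_d A \sqrt{\frac{2 \Delta P}{\rho}}
Substituting knowns: 23.897 = 0.638·0.005·√(2·(28.06·1000)/rho)·1000
Solving for rho: rho = 2·(28.06·1000)/((23.897/1000)/(0.638·0.005))² = 1000 kg/m³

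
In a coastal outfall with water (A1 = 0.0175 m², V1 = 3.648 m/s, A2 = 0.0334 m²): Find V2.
Formula: V_2 = \frac{A_1 V_1}{A_2}
V2 = 0.0175·3.648/0.0334 = 1.911 m/s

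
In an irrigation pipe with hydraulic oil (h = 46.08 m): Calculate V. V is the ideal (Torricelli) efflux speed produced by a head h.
Formula: V = \sqrt{2 g h}
V = √(2·9.81·46.08) = 30.07 m/s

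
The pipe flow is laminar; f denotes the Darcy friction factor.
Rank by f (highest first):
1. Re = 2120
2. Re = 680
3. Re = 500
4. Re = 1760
Case 1: f = 0.03019
Case 2: f = 0.09412
Case 3: f = 0.128
Case 4: f = 0.03636
Ranking (highest first): 3, 2, 4, 1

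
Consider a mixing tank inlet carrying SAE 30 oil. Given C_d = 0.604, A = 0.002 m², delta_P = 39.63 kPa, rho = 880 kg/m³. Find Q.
Formula: Q = C_d A \sqrt{\frac{2 \Delta P}{\rho}}
Q = 0.604·0.002·√(2·(39.63·1000)/880)·1000 = 11.46 L/s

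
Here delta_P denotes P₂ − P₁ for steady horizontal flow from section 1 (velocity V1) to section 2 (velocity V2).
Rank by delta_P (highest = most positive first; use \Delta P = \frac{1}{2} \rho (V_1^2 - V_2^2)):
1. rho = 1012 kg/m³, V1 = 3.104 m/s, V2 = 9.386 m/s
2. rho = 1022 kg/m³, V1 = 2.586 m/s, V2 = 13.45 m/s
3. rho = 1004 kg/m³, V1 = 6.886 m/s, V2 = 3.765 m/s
Case 1: delta_P = -39.7 kPa
Case 2: delta_P = -89.02 kPa
Case 3: delta_P = 16.69 kPa
Ranking (highest first): 3, 1, 2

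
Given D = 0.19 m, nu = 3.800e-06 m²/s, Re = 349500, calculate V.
Formula: Re = \frac{V D}{\nu}
Substituting knowns: 349500 = V·0.19/3.800e-06
Solving for V: V = 349500·3.800e-06/0.19 = 6.99 m/s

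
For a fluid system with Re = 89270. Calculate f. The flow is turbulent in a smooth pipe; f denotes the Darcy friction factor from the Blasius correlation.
Formula: f = \frac{0.316}{Re^{0.25}}
f = 0.316/89270^0.25 = 0.01828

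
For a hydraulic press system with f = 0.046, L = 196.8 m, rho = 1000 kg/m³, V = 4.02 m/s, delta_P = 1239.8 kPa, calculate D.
Formula: \Delta P = f \frac{L}{D} \frac{\rho V^2}{2}
Substituting knowns: 1239.8 = 0.046·(196.8/D)·0.5·1000·4.02²/1000
Solving for D: D = 0.046·196.8·0.5·1000·4.02²/(1239.8·1000) = 0.059 m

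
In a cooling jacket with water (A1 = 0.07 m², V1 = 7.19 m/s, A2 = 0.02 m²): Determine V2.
Formula: V_2 = \frac{A_1 V_1}{A_2}
V2 = 0.07·7.19/0.02 = 25.17 m/s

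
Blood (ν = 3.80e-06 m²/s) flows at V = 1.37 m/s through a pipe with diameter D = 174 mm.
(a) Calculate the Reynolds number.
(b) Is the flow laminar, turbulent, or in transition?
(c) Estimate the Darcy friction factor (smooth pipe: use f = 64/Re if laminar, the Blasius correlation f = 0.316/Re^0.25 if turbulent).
(a) Re = V·D/ν = 1.37·0.174/3.80e-06 = 62732
(b) Flow regime: turbulent (Re > 4000)
(c) Friction factor: f = 0.316/Re^0.25 = 0.316/62732^0.25 = 0.01997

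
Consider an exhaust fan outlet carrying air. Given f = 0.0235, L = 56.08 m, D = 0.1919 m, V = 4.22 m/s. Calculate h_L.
Formula: h_L = f \frac{L}{D} \frac{V^2}{2g}
h_L = 0.0235·(56.08/0.1919)·4.22²/(2·9.81) = 6.233 m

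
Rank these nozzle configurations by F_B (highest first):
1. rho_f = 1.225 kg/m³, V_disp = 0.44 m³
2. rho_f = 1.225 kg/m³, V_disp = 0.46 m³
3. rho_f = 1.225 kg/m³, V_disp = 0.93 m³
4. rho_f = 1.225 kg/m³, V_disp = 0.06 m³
Case 1: F_B = 5.288 N
Case 2: F_B = 5.528 N
Case 3: F_B = 11.18 N
Case 4: F_B = 0.721 N
Ranking (highest first): 3, 2, 1, 4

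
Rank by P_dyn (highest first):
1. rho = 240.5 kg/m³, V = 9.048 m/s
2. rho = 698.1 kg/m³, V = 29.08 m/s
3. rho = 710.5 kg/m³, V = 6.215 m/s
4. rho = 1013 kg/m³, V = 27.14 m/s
Case 1: P_dyn = 9.844 kPa
Case 2: P_dyn = 295.2 kPa
Case 3: P_dyn = 13.72 kPa
Case 4: P_dyn = 373.1 kPa
Ranking (highest first): 4, 2, 3, 1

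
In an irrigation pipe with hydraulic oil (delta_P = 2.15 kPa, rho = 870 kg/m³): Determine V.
Formula: V = \sqrt{\frac{2 \Delta P}{\rho}}
V = √(2·(2.15·1000)/870) = 2.223 m/s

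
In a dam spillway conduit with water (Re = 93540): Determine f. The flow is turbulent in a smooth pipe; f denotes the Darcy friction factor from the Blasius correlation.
Formula: f = \frac{0.316}{Re^{0.25}}
f = 0.316/93540^0.25 = 0.01807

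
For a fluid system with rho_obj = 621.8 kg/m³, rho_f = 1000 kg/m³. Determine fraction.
Formula: f_{sub} = \frac{\rho_{obj}}{\rho_f}
fraction = 621.8/1000 = 0.6218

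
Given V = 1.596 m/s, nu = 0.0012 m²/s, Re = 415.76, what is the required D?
Formula: Re = \frac{V D}{\nu}
Substituting knowns: 415.76 = 1.596·D/0.0012
Solving for D: D = 415.76·0.0012/1.596 = 0.3126 m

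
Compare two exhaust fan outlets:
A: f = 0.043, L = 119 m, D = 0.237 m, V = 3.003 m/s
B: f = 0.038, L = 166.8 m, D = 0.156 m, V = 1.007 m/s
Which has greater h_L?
h_L(A) = 9.924 m, h_L(B) = 2.1 m. Answer: A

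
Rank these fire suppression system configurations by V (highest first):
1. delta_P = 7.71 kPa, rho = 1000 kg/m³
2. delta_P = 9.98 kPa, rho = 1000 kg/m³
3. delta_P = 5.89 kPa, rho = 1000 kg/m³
Case 1: V = 3.927 m/s
Case 2: V = 4.468 m/s
Case 3: V = 3.432 m/s
Ranking (highest first): 2, 1, 3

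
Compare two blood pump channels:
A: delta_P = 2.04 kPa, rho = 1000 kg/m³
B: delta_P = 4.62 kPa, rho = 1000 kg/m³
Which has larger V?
V(A) = 2.02 m/s, V(B) = 3.04 m/s. Answer: B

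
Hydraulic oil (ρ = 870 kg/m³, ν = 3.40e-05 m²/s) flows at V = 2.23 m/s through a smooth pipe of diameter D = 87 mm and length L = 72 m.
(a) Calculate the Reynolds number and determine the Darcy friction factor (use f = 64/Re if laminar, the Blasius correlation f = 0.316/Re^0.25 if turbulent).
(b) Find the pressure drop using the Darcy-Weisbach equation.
(a) Re = V·D/ν = 2.23·0.087/3.40e-05 = 5706.2 → turbulent (Re > 4000); f = 0.316/Re^0.25 = 0.316/5706.2^0.25 = 0.036358
(b) Darcy-Weisbach: ΔP = f·(L/D)·½ρV²/1000 = 0.036358·(72/0.087)·½·870·2.23²/1000 = 65.09 kPa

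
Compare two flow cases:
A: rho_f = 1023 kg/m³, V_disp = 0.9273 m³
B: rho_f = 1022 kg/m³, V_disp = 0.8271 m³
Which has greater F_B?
F_B(A) = 9306 N, F_B(B) = 8292 N. Answer: A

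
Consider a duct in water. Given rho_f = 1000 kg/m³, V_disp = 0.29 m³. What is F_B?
Formula: F_B = \rho_f g V_{disp}
F_B = 1000·9.81·0.29 = 2845 N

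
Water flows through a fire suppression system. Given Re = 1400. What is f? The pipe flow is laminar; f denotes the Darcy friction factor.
Formula: f = \frac{64}{Re}
f = 64/1400 = 0.04571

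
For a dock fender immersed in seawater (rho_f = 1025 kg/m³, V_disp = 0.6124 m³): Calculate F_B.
Formula: F_B = \rho_f g V_{disp}
F_B = 1025·9.81·0.6124 = 6158 N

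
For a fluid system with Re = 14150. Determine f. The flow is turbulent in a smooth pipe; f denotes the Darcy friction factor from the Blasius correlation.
Formula: f = \frac{0.316}{Re^{0.25}}
f = 0.316/14150^0.25 = 0.02897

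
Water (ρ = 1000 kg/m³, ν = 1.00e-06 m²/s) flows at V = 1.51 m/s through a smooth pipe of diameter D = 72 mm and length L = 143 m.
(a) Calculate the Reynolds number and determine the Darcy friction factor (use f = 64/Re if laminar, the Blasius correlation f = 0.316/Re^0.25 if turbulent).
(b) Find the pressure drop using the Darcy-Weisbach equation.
(a) Re = V·D/ν = 1.51·0.072/1.00e-06 = 108720 → turbulent (Re > 4000); f = 0.316/Re^0.25 = 0.316/108720^0.25 = 0.017402 (Blasius is strictly valid for Re ≲ 1e5; used here as the smooth-pipe estimate the problem specifies)
(b) Darcy-Weisbach: ΔP = f·(L/D)·½ρV²/1000 = 0.017402·(143/0.072)·½·1000·1.51²/1000 = 39.4 kPa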